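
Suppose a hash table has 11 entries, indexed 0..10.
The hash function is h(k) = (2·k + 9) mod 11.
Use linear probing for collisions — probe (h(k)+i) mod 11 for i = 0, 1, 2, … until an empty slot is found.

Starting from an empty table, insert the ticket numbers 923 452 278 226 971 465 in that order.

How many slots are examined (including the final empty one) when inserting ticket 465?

3

Insert 923: h=7, slot 7 empty -> index 7.
Insert 452: h=0, slot 0 empty -> index 0.
Insert 278: h=4, slot 4 empty -> index 4.
Insert 226: h=10, slot 10 empty -> index 10.
Insert 971: h=4, slot 4 occupied -> index 5.
Insert 465: h=4, slots 4,5 occupied -> index 6.
Table: [452, ∅, ∅, ∅, 278, 971, 465, 923, ∅, ∅, 226]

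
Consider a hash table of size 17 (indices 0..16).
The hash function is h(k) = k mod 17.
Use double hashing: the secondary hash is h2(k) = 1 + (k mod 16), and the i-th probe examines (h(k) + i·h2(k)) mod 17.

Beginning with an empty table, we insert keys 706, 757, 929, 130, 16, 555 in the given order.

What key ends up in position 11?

929

706: h=9 -> slot 9
757: h=9, h2=6, probe 9,15 -> slot 15
929: h=11 -> slot 11
130: h=11, h2=3, probe 11,14 -> slot 14
16: h=16 -> slot 16
555: h=11, h2=12, probe 11,6 -> slot 6
Table: [—, —, —, —, —, —, 555, —, —, 706, —, 929, —, —, 130, 757, 16]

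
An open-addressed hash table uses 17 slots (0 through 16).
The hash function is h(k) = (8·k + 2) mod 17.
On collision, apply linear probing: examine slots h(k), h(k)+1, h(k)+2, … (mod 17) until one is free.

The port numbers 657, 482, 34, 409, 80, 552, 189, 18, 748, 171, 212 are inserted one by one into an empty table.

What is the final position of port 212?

Insert 657: h=5, slot 5 empty => index 5.
Insert 482: h=16, slot 16 empty => index 16.
Insert 34: h=2, slot 2 empty => index 2.
Insert 409: h=10, slot 10 empty => index 10.
Insert 80: h=13, slot 13 empty => index 13.
Insert 552: h=15, slot 15 empty => index 15.
Insert 189: h=1, slot 1 empty => index 1.
Insert 18: h=10, slot 10 occupied => index 11.
Insert 748: h=2, slot 2 occupied => index 3.
Insert 171: h=10, slots 10,11 occupied => index 12.
Insert 212: h=15, slots 15,16 occupied => index 0.
Table: [212, 189, 34, 748, -, 657, -, -, -, -, 409, 18, 171, 80, -, 552, 482]

0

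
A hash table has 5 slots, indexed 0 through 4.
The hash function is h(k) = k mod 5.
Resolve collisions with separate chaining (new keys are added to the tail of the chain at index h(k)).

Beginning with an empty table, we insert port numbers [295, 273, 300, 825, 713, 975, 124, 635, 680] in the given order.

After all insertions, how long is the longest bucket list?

6

295 -> bucket 0
273 -> bucket 3
300 -> bucket 0 (collision)
825 -> bucket 0 (collision)
713 -> bucket 3 (collision)
975 -> bucket 0 (collision)
124 -> bucket 4
635 -> bucket 0 (collision)
680 -> bucket 0 (collision)
Final buckets:
0: 295 -> 300 -> 825 -> 975 -> 635 -> 680
1: _
2: _
3: 273 -> 713
4: 124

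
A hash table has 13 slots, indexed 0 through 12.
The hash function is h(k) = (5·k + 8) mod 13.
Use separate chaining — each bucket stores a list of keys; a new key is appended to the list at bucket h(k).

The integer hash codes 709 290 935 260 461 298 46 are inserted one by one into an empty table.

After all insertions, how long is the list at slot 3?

2

709 → bucket 4
290 → bucket 2
935 → bucket 3
260 → bucket 8
461 → bucket 12
298 → bucket 3 (collision)
46 → bucket 4 (collision)
Final buckets:
0: _
1: _
2: 290
3: 935 -> 298
4: 709 -> 46
5: _
6: _
7: _
8: 260
9: _
10: _
11: _
12: 461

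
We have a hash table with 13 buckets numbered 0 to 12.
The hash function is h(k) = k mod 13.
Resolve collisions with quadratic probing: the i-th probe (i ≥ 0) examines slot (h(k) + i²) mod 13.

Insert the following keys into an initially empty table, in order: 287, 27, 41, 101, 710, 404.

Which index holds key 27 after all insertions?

Insert 287: h=1, slot 1 empty => index 1.
Insert 27: h=1, slot 1 occupied => index 2.
Insert 41: h=2, slot 2 occupied => index 3.
Insert 101: h=10, slot 10 empty => index 10.
Insert 710: h=8, slot 8 empty => index 8.
Insert 404: h=1, slots 1,2 occupied => index 5.
Table: [., 287, 27, 41, ., 404, ., ., 710, ., 101, ., .]

2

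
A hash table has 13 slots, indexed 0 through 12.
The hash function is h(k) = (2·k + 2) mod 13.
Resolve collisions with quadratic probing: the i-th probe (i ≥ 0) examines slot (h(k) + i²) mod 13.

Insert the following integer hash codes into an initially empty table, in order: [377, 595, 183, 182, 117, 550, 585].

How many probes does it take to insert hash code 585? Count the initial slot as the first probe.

4

Insert 377: h=2, slot 2 empty → index 2.
Insert 595: h=9, slot 9 empty → index 9.
Insert 183: h=4, slot 4 empty → index 4.
Insert 182: h=2, slot 2 occupied → index 3.
Insert 117: h=2, slots 2,3 occupied → index 6.
Insert 550: h=10, slot 10 empty → index 10.
Insert 585: h=2, slots 2,3,6 occupied → index 11.
Table: [-, -, 377, 182, 183, -, 117, -, -, 595, 550, 585, -]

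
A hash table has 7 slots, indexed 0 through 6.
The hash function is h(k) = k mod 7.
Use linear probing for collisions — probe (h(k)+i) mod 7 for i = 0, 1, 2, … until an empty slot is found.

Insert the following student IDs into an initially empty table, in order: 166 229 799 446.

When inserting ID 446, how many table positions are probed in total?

166 hashes to 5; slot 5 is free → place at 5.
229 hashes to 5; 5 taken → place at 6.
799 hashes to 1; slot 1 is free → place at 1.
446 hashes to 5; 5,6 taken → place at 0.
Table: [446, 799, ∅, ∅, ∅, 166, 229]

3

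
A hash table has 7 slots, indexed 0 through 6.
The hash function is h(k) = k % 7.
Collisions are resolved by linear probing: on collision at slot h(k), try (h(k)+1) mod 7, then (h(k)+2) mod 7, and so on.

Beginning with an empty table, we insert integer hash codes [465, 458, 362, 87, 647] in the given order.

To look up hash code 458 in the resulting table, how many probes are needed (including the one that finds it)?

Insert 465: h=3, slot 3 empty → index 3.
Insert 458: h=3, slot 3 occupied → index 4.
Insert 362: h=5, slot 5 empty → index 5.
Insert 87: h=3, slots 3,4,5 occupied → index 6.
Insert 647: h=3, slots 3,4,5,6 occupied → index 0.
Table: [647, ∅, ∅, 465, 458, 362, 87]
Lookup 458: h=3, probe 3,4 → found at 4.

2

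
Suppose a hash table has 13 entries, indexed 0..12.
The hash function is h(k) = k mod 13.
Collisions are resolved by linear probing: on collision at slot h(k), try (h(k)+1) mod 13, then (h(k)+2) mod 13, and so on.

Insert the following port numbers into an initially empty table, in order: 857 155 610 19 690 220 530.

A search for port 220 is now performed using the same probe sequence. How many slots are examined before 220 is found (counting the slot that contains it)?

Insert 857: h=12, slot 12 empty -> index 12.
Insert 155: h=12, slot 12 occupied -> index 0.
Insert 610: h=12, slots 12,0 occupied -> index 1.
Insert 19: h=6, slot 6 empty -> index 6.
Insert 690: h=1, slot 1 occupied -> index 2.
Insert 220: h=12, slots 12,0,1,2 occupied -> index 3.
Insert 530: h=10, slot 10 empty -> index 10.
Table: [155, 610, 690, 220, _, _, 19, _, _, _, 530, _, 857]
Lookup 220: h=12, probe 12,0,1,2,3 → found at 3.

5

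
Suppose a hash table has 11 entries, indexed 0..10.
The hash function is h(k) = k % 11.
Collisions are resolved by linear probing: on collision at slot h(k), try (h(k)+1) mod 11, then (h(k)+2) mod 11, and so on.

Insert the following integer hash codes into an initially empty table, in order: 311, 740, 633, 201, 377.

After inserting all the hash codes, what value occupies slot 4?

740

Insert 311: h=3, slot 3 empty -> index 3.
Insert 740: h=3, slot 3 occupied -> index 4.
Insert 633: h=6, slot 6 empty -> index 6.
Insert 201: h=3, slots 3,4 occupied -> index 5.
Insert 377: h=3, slots 3,4,5,6 occupied -> index 7.
Table: [∅, ∅, ∅, 311, 740, 201, 633, 377, ∅, ∅, ∅]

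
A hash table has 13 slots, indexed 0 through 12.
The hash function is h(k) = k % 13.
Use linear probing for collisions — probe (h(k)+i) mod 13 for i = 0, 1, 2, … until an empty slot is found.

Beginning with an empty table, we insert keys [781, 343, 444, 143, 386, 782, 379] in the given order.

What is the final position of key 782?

781: h=1 => slot 1
343: h=5 => slot 5
444: h=2 => slot 2
143: h=0 => slot 0
386: h=9 => slot 9
782: h=2, probe 2,3 => slot 3
379: h=2, probe 2,3,4 => slot 4
Table: [143, 781, 444, 782, 379, 343, —, —, —, 386, —, —, —]

3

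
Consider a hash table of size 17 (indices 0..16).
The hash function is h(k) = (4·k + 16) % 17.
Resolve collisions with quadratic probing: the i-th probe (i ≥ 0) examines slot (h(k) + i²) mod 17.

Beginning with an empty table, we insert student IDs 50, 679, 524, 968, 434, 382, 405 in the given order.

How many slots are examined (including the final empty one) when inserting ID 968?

3

50 hashes to 12; slot 12 is free -> place at 12.
679 hashes to 12; 12 taken -> place at 13.
524 hashes to 4; slot 4 is free -> place at 4.
968 hashes to 12; 12,13 taken -> place at 16.
434 hashes to 1; slot 1 is free -> place at 1.
382 hashes to 14; slot 14 is free -> place at 14.
405 hashes to 4; 4 taken -> place at 5.
Table: [., 434, ., ., 524, 405, ., ., ., ., ., ., 50, 679, 382, ., 968]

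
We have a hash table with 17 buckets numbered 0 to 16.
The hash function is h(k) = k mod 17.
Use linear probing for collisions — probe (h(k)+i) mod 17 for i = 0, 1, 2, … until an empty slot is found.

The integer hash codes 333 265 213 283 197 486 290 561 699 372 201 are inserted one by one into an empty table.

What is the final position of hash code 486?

Insert 333: h=10, slot 10 empty -> index 10.
Insert 265: h=10, slot 10 occupied -> index 11.
Insert 213: h=9, slot 9 empty -> index 9.
Insert 283: h=11, slot 11 occupied -> index 12.
Insert 197: h=10, slots 10,11,12 occupied -> index 13.
Insert 486: h=10, slots 10,11,12,13 occupied -> index 14.
Insert 290: h=1, slot 1 empty -> index 1.
Insert 561: h=0, slot 0 empty -> index 0.
Insert 699: h=2, slot 2 empty -> index 2.
Insert 372: h=15, slot 15 empty -> index 15.
Insert 201: h=14, slots 14,15 occupied -> index 16.
Table: [561, 290, 699, ., ., ., ., ., ., 213, 333, 265, 283, 197, 486, 372, 201]

14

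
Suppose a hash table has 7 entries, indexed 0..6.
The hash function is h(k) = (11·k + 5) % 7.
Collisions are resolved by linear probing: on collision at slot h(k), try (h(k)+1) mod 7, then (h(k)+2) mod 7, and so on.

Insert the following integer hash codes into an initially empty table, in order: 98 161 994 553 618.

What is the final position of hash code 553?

Insert 98: h=5, slot 5 empty → index 5.
Insert 161: h=5, slot 5 occupied → index 6.
Insert 994: h=5, slots 5,6 occupied → index 0.
Insert 553: h=5, slots 5,6,0 occupied → index 1.
Insert 618: h=6, slots 6,0,1 occupied → index 2.
Table: [994, 553, 618, —, —, 98, 161]

1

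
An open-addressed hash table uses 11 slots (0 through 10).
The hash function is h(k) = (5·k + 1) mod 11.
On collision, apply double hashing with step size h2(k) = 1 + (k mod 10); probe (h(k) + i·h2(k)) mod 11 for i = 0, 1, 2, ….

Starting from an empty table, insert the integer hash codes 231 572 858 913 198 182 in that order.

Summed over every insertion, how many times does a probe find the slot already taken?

Insert 231: h=1, slot 1 empty → index 1.
Insert 572: h=1, h2=3, slot 1 occupied → index 4.
Insert 858: h=1, h2=9, slot 1 occupied → index 10.
Insert 913: h=1, h2=4, slot 1 occupied → index 5.
Insert 198: h=1, h2=9, slots 1,10 occupied → index 8.
Insert 182: h=9, slot 9 empty → index 9.
Table: [—, 231, —, —, 572, 913, —, —, 198, 182, 858]

5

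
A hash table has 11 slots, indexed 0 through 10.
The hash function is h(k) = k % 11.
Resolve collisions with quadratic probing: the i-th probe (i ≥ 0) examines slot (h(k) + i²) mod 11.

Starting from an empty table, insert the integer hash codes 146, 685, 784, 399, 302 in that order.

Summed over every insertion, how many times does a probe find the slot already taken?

6

146 hashes to 3; slot 3 is free -> place at 3.
685 hashes to 3; 3 taken -> place at 4.
784 hashes to 3; 3,4 taken -> place at 7.
399 hashes to 3; 3,4,7 taken -> place at 1.
302 hashes to 5; slot 5 is free -> place at 5.
Table: [_, 399, _, 146, 685, 302, _, 784, _, _, _]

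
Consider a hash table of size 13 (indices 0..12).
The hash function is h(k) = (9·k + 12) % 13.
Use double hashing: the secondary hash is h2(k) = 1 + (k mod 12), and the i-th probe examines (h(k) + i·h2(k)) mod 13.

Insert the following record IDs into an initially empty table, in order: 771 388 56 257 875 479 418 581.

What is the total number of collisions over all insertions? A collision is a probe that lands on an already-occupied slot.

3

Insert 771: h=9, slot 9 empty => index 9.
Insert 388: h=7, slot 7 empty => index 7.
Insert 56: h=9, h2=9, slot 9 occupied => index 5.
Insert 257: h=11, slot 11 empty => index 11.
Insert 875: h=9, h2=12, slot 9 occupied => index 8.
Insert 479: h=7, h2=12, slot 7 occupied => index 6.
Insert 418: h=4, slot 4 empty => index 4.
Insert 581: h=2, slot 2 empty => index 2.
Table: [., ., 581, ., 418, 56, 479, 388, 875, 771, ., 257, .]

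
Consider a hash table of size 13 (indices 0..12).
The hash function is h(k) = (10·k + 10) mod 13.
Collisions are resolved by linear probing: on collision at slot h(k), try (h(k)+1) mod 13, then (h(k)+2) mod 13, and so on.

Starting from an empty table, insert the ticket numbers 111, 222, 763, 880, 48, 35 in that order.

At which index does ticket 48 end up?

11

111: h=2 -> slot 2
222: h=7 -> slot 7
763: h=9 -> slot 9
880: h=9, probe 9,10 -> slot 10
48: h=9, probe 9,10,11 -> slot 11
35: h=9, probe 9,10,11,12 -> slot 12
Table: [_, _, 111, _, _, _, _, 222, _, 763, 880, 48, 35]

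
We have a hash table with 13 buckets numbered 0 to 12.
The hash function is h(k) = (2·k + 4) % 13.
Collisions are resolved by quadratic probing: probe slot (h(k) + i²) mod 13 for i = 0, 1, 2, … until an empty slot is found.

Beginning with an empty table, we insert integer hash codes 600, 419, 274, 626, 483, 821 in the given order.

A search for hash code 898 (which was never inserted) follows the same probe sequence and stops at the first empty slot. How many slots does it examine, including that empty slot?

600: h=8 → slot 8
419: h=10 → slot 10
274: h=6 → slot 6
626: h=8, probe 8,9 → slot 9
483: h=8, probe 8,9,12 → slot 12
821: h=8, probe 8,9,12,4 → slot 4
Table: [∅, ∅, ∅, ∅, 821, ∅, 274, ∅, 600, 626, 419, ∅, 483]
Lookup 898: h=6, probe 6,7 → slot 7 empty, not found.

2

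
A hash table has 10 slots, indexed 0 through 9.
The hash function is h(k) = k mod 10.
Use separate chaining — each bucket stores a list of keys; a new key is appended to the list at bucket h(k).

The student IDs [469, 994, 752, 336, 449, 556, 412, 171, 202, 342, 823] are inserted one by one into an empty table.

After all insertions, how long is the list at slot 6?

2

Insert 469: h=9, bucket 9 empty -> new chain.
Insert 994: h=4, bucket 4 empty -> new chain.
Insert 752: h=2, bucket 2 empty -> new chain.
Insert 336: h=6, bucket 6 empty -> new chain.
Insert 449: h=9, bucket 9 nonempty -> append to chain.
Insert 556: h=6, bucket 6 nonempty -> append to chain.
Insert 412: h=2, bucket 2 nonempty -> append to chain.
Insert 171: h=1, bucket 1 empty -> new chain.
Insert 202: h=2, bucket 2 nonempty -> append to chain.
Insert 342: h=2, bucket 2 nonempty -> append to chain.
Insert 823: h=3, bucket 3 empty -> new chain.
Final buckets:
0: -
1: 171
2: 752 -> 412 -> 202 -> 342
3: 823
4: 994
5: -
6: 336 -> 556
7: -
8: -
9: 469 -> 449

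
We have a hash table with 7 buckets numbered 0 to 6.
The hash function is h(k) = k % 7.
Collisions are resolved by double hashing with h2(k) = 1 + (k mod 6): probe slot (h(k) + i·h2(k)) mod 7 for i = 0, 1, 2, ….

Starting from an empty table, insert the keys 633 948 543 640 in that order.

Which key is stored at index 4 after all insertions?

633: h=3 -> slot 3
948: h=3, h2=1, probe 3,4 -> slot 4
543: h=4, h2=4, probe 4,1 -> slot 1
640: h=3, h2=5, probe 3,1,6 -> slot 6
Table: [-, 543, -, 633, 948, -, 640]

948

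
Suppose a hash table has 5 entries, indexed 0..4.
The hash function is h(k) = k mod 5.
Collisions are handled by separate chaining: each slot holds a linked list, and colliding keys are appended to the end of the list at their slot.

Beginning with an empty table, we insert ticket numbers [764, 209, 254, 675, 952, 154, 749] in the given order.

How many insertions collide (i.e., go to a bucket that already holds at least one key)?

4

Insert 764: h=4, bucket 4 empty -> new chain.
Insert 209: h=4, bucket 4 nonempty -> append to chain.
Insert 254: h=4, bucket 4 nonempty -> append to chain.
Insert 675: h=0, bucket 0 empty -> new chain.
Insert 952: h=2, bucket 2 empty -> new chain.
Insert 154: h=4, bucket 4 nonempty -> append to chain.
Insert 749: h=4, bucket 4 nonempty -> append to chain.
Final buckets:
0: 675
1: —
2: 952
3: —
4: 764 -> 209 -> 254 -> 154 -> 749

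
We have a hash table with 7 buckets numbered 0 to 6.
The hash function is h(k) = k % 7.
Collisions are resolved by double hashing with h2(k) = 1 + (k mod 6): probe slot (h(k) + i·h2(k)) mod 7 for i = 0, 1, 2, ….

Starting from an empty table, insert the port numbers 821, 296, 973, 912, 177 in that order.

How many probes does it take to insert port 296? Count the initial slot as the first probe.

Insert 821: h=2, slot 2 empty → index 2.
Insert 296: h=2, h2=3, slot 2 occupied → index 5.
Insert 973: h=0, slot 0 empty → index 0.
Insert 912: h=2, h2=1, slot 2 occupied → index 3.
Insert 177: h=2, h2=4, slot 2 occupied → index 6.
Table: [973, ∅, 821, 912, ∅, 296, 177]

2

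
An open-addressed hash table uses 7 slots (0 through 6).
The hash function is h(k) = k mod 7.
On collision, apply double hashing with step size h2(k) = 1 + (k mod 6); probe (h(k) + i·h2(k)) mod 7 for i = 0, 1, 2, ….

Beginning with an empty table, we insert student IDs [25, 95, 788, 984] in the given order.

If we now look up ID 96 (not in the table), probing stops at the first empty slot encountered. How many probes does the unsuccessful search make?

2

25 hashes to 4; slot 4 is free => place at 4.
95 hashes to 4, h2=6; 4 taken => place at 3.
788 hashes to 4, h2=3; 4 taken => place at 0.
984 hashes to 4, h2=1; 4 taken => place at 5.
Table: [788, —, —, 95, 25, 984, —]
Lookup 96: h=5, h2=1, probe 5,6 → slot 6 empty, not found.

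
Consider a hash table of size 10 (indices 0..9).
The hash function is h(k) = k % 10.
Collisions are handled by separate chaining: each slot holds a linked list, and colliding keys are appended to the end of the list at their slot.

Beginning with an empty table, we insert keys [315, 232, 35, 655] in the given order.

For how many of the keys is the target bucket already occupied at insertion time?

2

Insert 315: h=5, bucket 5 empty -> new chain.
Insert 232: h=2, bucket 2 empty -> new chain.
Insert 35: h=5, bucket 5 nonempty -> append to chain.
Insert 655: h=5, bucket 5 nonempty -> append to chain.
Final buckets:
0: -
1: -
2: 232
3: -
4: -
5: 315 -> 35 -> 655
6: -
7: -
8: -
9: -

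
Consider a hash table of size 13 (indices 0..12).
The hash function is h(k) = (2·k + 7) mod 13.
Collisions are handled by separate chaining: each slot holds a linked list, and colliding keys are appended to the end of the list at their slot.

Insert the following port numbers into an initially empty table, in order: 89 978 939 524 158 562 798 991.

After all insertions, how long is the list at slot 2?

1

89 → bucket 3
978 → bucket 0
939 → bucket 0 (collision)
524 → bucket 2
158 → bucket 11
562 → bucket 0 (collision)
798 → bucket 4
991 → bucket 0 (collision)
Final buckets:
0: 978 -> 939 -> 562 -> 991
1: .
2: 524
3: 89
4: 798
5: .
6: .
7: .
8: .
9: .
10: .
11: 158
12: .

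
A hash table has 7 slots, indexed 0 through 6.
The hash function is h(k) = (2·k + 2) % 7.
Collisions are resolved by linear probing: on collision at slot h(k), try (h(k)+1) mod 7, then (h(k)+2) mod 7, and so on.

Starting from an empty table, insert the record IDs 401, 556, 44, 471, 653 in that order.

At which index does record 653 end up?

401 hashes to 6; slot 6 is free → place at 6.
556 hashes to 1; slot 1 is free → place at 1.
44 hashes to 6; 6 taken → place at 0.
471 hashes to 6; 6,0,1 taken → place at 2.
653 hashes to 6; 6,0,1,2 taken → place at 3.
Table: [44, 556, 471, 653, ∅, ∅, 401]

3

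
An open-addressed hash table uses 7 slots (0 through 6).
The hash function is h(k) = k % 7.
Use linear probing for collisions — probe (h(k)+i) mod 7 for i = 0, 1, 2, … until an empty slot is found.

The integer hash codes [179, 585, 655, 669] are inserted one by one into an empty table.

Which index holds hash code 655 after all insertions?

6

179 hashes to 4; slot 4 is free -> place at 4.
585 hashes to 4; 4 taken -> place at 5.
655 hashes to 4; 4,5 taken -> place at 6.
669 hashes to 4; 4,5,6 taken -> place at 0.
Table: [669, ., ., ., 179, 585, 655]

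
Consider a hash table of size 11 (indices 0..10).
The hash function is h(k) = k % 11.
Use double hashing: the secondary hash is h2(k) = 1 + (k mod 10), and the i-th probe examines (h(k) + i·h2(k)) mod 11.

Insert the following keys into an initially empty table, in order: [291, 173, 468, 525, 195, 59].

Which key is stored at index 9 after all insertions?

195

Insert 291: h=5, slot 5 empty -> index 5.
Insert 173: h=8, slot 8 empty -> index 8.
Insert 468: h=6, slot 6 empty -> index 6.
Insert 525: h=8, h2=6, slot 8 occupied -> index 3.
Insert 195: h=8, h2=6, slots 8,3 occupied -> index 9.
Insert 59: h=4, slot 4 empty -> index 4.
Table: [-, -, -, 525, 59, 291, 468, -, 173, 195, -]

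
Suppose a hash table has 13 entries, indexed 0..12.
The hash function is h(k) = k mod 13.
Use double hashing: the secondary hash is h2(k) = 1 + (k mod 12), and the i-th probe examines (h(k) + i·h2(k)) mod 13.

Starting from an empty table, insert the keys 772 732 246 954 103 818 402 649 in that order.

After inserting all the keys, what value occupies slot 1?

Insert 772: h=5, slot 5 empty → index 5.
Insert 732: h=4, slot 4 empty → index 4.
Insert 246: h=12, slot 12 empty → index 12.
Insert 954: h=5, h2=7, slots 5,12 occupied → index 6.
Insert 103: h=12, h2=8, slot 12 occupied → index 7.
Insert 818: h=12, h2=3, slot 12 occupied → index 2.
Insert 402: h=12, h2=7, slots 12,6 occupied → index 0.
Insert 649: h=12, h2=2, slot 12 occupied → index 1.
Table: [402, 649, 818, ∅, 732, 772, 954, 103, ∅, ∅, ∅, ∅, 246]

649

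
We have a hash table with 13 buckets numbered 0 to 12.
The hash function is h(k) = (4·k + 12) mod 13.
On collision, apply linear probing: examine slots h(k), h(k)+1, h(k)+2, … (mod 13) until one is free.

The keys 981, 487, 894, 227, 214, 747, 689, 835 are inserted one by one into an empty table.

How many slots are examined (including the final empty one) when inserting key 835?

981 hashes to 10; slot 10 is free => place at 10.
487 hashes to 10; 10 taken => place at 11.
894 hashes to 0; slot 0 is free => place at 0.
227 hashes to 10; 10,11 taken => place at 12.
214 hashes to 10; 10,11,12,0 taken => place at 1.
747 hashes to 10; 10,11,12,0,1 taken => place at 2.
689 hashes to 12; 12,0,1,2 taken => place at 3.
835 hashes to 11; 11,12,0,1,2,3 taken => place at 4.
Table: [894, 214, 747, 689, 835, -, -, -, -, -, 981, 487, 227]

7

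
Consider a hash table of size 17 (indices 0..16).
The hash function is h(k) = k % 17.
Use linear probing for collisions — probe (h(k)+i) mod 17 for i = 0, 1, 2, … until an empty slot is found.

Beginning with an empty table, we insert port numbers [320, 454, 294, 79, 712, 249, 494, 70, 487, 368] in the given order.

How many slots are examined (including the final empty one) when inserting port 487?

320: h=14 => slot 14
454: h=12 => slot 12
294: h=5 => slot 5
79: h=11 => slot 11
712: h=15 => slot 15
249: h=11, probe 11,12,13 => slot 13
494: h=1 => slot 1
70: h=2 => slot 2
487: h=11, probe 11,12,13,14,15,16 => slot 16
368: h=11, probe 11,12,13,14,15,16,0 => slot 0
Table: [368, 494, 70, ., ., 294, ., ., ., ., ., 79, 454, 249, 320, 712, 487]

6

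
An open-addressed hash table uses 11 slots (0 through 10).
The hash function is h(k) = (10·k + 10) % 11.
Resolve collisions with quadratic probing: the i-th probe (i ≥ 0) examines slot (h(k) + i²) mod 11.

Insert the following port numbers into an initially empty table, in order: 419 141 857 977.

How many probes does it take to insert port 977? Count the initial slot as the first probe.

2

Insert 419: h=9, slot 9 empty => index 9.
Insert 141: h=1, slot 1 empty => index 1.
Insert 857: h=0, slot 0 empty => index 0.
Insert 977: h=1, slot 1 occupied => index 2.
Table: [857, 141, 977, _, _, _, _, _, _, 419, _]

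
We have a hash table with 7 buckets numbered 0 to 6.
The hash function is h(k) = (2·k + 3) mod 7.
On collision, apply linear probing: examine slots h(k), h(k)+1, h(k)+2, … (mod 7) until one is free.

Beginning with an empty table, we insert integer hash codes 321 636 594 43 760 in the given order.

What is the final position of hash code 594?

3

321 hashes to 1; slot 1 is free => place at 1.
636 hashes to 1; 1 taken => place at 2.
594 hashes to 1; 1,2 taken => place at 3.
43 hashes to 5; slot 5 is free => place at 5.
760 hashes to 4; slot 4 is free => place at 4.
Table: [_, 321, 636, 594, 760, 43, _]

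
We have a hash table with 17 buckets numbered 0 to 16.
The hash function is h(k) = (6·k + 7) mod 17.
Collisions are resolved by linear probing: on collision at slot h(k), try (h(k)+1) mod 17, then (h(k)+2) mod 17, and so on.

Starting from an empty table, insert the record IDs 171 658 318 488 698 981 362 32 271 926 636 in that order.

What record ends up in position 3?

362

171: h=13 → slot 13
658: h=11 → slot 11
318: h=11, probe 11,12 → slot 12
488: h=11, probe 11,12,13,14 → slot 14
698: h=13, probe 13,14,15 → slot 15
981: h=11, probe 11,12,13,14,15,16 → slot 16
362: h=3 → slot 3
32: h=12, probe 12,13,14,15,16,0 → slot 0
271: h=1 → slot 1
926: h=4 → slot 4
636: h=15, probe 15,16,0,1,2 → slot 2
Table: [32, 271, 636, 362, 926, -, -, -, -, -, -, 658, 318, 171, 488, 698, 981]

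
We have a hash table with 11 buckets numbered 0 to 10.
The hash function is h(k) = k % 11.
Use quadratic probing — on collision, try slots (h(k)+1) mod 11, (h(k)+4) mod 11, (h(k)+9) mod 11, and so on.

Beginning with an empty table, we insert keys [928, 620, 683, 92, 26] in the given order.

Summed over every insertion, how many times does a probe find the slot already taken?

6

928: h=4 → slot 4
620: h=4, probe 4,5 → slot 5
683: h=1 → slot 1
92: h=4, probe 4,5,8 → slot 8
26: h=4, probe 4,5,8,2 → slot 2
Table: [-, 683, 26, -, 928, 620, -, -, 92, -, -]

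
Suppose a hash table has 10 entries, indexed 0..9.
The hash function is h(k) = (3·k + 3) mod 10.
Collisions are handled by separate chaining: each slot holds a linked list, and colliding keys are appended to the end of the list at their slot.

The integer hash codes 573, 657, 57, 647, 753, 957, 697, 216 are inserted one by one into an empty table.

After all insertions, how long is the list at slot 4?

5

Insert 573: h=2, bucket 2 empty -> new chain.
Insert 657: h=4, bucket 4 empty -> new chain.
Insert 57: h=4, bucket 4 nonempty -> append to chain.
Insert 647: h=4, bucket 4 nonempty -> append to chain.
Insert 753: h=2, bucket 2 nonempty -> append to chain.
Insert 957: h=4, bucket 4 nonempty -> append to chain.
Insert 697: h=4, bucket 4 nonempty -> append to chain.
Insert 216: h=1, bucket 1 empty -> new chain.
Final buckets:
0: ∅
1: 216
2: 573 -> 753
3: ∅
4: 657 -> 57 -> 647 -> 957 -> 697
5: ∅
6: ∅
7: ∅
8: ∅
9: ∅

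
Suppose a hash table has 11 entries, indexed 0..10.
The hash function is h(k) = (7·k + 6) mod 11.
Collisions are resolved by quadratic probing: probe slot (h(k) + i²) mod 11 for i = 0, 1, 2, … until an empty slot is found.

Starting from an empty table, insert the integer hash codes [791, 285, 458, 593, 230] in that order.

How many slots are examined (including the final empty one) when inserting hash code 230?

4

791 hashes to 10; slot 10 is free → place at 10.
285 hashes to 10; 10 taken → place at 0.
458 hashes to 0; 0 taken → place at 1.
593 hashes to 10; 10,0 taken → place at 3.
230 hashes to 10; 10,0,3 taken → place at 8.
Table: [285, 458, _, 593, _, _, _, _, 230, _, 791]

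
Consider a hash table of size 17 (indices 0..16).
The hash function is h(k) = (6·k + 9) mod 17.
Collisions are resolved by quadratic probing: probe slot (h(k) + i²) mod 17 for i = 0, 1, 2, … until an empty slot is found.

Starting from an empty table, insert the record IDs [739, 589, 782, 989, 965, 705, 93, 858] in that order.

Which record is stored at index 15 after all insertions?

Insert 739: h=6, slot 6 empty -> index 6.
Insert 589: h=7, slot 7 empty -> index 7.
Insert 782: h=9, slot 9 empty -> index 9.
Insert 989: h=10, slot 10 empty -> index 10.
Insert 965: h=2, slot 2 empty -> index 2.
Insert 705: h=6, slots 6,7,10 occupied -> index 15.
Insert 93: h=6, slots 6,7,10,15 occupied -> index 5.
Insert 858: h=6, slots 6,7,10,15,5 occupied -> index 14.
Table: [—, —, 965, —, —, 93, 739, 589, —, 782, 989, —, —, —, 858, 705, —]

705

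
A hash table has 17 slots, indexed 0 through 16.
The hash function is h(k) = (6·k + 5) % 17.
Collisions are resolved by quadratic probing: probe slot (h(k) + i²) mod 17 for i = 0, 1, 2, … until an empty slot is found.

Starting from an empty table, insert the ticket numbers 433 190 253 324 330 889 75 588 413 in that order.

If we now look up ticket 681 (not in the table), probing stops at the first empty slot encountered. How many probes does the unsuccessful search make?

433: h=2 → slot 2
190: h=6 → slot 6
253: h=10 → slot 10
324: h=11 → slot 11
330: h=13 → slot 13
889: h=1 → slot 1
75: h=13, probe 13,14 → slot 14
588: h=14, probe 14,15 → slot 15
413: h=1, probe 1,2,5 → slot 5
Table: [_, 889, 433, _, _, 413, 190, _, _, _, 253, 324, _, 330, 75, 588, _]
Lookup 681: h=11, probe 11,12 → slot 12 empty, not found.

2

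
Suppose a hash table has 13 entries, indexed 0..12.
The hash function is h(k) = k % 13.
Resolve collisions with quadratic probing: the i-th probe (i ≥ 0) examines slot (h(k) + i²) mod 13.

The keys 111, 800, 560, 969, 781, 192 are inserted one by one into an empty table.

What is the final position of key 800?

8

111: h=7 => slot 7
800: h=7, probe 7,8 => slot 8
560: h=1 => slot 1
969: h=7, probe 7,8,11 => slot 11
781: h=1, probe 1,2 => slot 2
192: h=10 => slot 10
Table: [—, 560, 781, —, —, —, —, 111, 800, —, 192, 969, —]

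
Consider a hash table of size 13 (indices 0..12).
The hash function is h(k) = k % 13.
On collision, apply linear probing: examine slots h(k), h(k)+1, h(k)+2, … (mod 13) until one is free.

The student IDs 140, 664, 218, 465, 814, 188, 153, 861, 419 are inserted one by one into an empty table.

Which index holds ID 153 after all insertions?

140 hashes to 10; slot 10 is free → place at 10.
664 hashes to 1; slot 1 is free → place at 1.
218 hashes to 10; 10 taken → place at 11.
465 hashes to 10; 10,11 taken → place at 12.
814 hashes to 8; slot 8 is free → place at 8.
188 hashes to 6; slot 6 is free → place at 6.
153 hashes to 10; 10,11,12 taken → place at 0.
861 hashes to 3; slot 3 is free → place at 3.
419 hashes to 3; 3 taken → place at 4.
Table: [153, 664, ., 861, 419, ., 188, ., 814, ., 140, 218, 465]

0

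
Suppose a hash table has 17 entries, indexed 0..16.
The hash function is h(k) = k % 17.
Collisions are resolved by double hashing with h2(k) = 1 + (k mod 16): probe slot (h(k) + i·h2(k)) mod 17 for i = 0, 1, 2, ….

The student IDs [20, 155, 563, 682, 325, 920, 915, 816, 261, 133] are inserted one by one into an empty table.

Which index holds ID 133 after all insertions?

9

Insert 20: h=3, slot 3 empty -> index 3.
Insert 155: h=2, slot 2 empty -> index 2.
Insert 563: h=2, h2=4, slot 2 occupied -> index 6.
Insert 682: h=2, h2=11, slot 2 occupied -> index 13.
Insert 325: h=2, h2=6, slot 2 occupied -> index 8.
Insert 920: h=2, h2=9, slot 2 occupied -> index 11.
Insert 915: h=14, slot 14 empty -> index 14.
Insert 816: h=0, slot 0 empty -> index 0.
Insert 261: h=6, h2=6, slot 6 occupied -> index 12.
Insert 133: h=14, h2=6, slots 14,3 occupied -> index 9.
Table: [816, _, 155, 20, _, _, 563, _, 325, 133, _, 920, 261, 682, 915, _, _]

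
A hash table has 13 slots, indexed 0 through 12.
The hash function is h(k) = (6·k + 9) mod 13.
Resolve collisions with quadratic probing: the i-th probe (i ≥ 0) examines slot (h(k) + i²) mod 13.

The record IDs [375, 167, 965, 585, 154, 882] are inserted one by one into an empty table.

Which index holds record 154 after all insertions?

6

375: h=10 => slot 10
167: h=10, probe 10,11 => slot 11
965: h=1 => slot 1
585: h=9 => slot 9
154: h=10, probe 10,11,1,6 => slot 6
882: h=10, probe 10,11,1,6,0 => slot 0
Table: [882, 965, —, —, —, —, 154, —, —, 585, 375, 167, —]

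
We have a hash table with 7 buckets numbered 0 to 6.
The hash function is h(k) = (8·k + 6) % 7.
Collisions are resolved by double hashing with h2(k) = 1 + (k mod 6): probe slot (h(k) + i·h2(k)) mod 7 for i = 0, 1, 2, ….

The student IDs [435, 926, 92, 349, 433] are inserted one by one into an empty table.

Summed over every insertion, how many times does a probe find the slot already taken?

435 hashes to 0; slot 0 is free => place at 0.
926 hashes to 1; slot 1 is free => place at 1.
92 hashes to 0, h2=3; 0 taken => place at 3.
349 hashes to 5; slot 5 is free => place at 5.
433 hashes to 5, h2=2; 5,0 taken => place at 2.
Table: [435, 926, 433, 92, ∅, 349, ∅]

3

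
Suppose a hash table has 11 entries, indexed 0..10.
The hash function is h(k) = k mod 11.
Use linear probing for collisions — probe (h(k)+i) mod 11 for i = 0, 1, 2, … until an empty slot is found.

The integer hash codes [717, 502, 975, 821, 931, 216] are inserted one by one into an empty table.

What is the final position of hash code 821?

9

717 hashes to 2; slot 2 is free -> place at 2.
502 hashes to 7; slot 7 is free -> place at 7.
975 hashes to 7; 7 taken -> place at 8.
821 hashes to 7; 7,8 taken -> place at 9.
931 hashes to 7; 7,8,9 taken -> place at 10.
216 hashes to 7; 7,8,9,10 taken -> place at 0.
Table: [216, ., 717, ., ., ., ., 502, 975, 821, 931]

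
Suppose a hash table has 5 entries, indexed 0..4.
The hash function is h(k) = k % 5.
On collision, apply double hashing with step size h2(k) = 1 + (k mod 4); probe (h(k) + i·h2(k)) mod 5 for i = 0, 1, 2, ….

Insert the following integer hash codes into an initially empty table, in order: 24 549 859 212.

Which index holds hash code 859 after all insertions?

24: h=4 -> slot 4
549: h=4, h2=2, probe 4,1 -> slot 1
859: h=4, h2=4, probe 4,3 -> slot 3
212: h=2 -> slot 2
Table: [∅, 549, 212, 859, 24]

3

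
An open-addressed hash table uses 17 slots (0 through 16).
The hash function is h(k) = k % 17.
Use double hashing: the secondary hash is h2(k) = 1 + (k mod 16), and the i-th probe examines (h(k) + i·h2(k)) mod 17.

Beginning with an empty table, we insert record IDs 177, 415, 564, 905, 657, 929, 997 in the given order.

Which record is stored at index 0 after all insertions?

177: h=7 → slot 7
415: h=7, h2=16, probe 7,6 → slot 6
564: h=3 → slot 3
905: h=4 → slot 4
657: h=11 → slot 11
929: h=11, h2=2, probe 11,13 → slot 13
997: h=11, h2=6, probe 11,0 → slot 0
Table: [997, -, -, 564, 905, -, 415, 177, -, -, -, 657, -, 929, -, -, -]

997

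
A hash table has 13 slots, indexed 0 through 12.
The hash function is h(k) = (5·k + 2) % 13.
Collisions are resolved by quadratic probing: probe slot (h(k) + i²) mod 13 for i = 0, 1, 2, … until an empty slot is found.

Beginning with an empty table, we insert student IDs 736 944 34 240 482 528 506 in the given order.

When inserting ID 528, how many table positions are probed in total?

4

736: h=3 → slot 3
944: h=3, probe 3,4 → slot 4
34: h=3, probe 3,4,7 → slot 7
240: h=6 → slot 6
482: h=7, probe 7,8 → slot 8
528: h=3, probe 3,4,7,12 → slot 12
506: h=10 → slot 10
Table: [-, -, -, 736, 944, -, 240, 34, 482, -, 506, -, 528]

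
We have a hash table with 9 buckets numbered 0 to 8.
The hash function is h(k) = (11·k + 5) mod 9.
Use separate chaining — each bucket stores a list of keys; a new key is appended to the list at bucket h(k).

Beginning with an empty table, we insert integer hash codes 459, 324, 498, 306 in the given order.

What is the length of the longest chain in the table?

3

Insert 459: h=5, bucket 5 empty -> new chain.
Insert 324: h=5, bucket 5 nonempty -> append to chain.
Insert 498: h=2, bucket 2 empty -> new chain.
Insert 306: h=5, bucket 5 nonempty -> append to chain.
Final buckets:
0: ∅
1: ∅
2: 498
3: ∅
4: ∅
5: 459 -> 324 -> 306
6: ∅
7: ∅
8: ∅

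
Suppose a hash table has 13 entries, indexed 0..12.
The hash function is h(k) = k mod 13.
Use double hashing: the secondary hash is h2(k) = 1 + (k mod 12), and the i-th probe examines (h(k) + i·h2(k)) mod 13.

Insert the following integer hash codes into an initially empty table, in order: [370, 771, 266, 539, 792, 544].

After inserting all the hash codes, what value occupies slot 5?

539

Insert 370: h=6, slot 6 empty => index 6.
Insert 771: h=4, slot 4 empty => index 4.
Insert 266: h=6, h2=3, slot 6 occupied => index 9.
Insert 539: h=6, h2=12, slot 6 occupied => index 5.
Insert 792: h=12, slot 12 empty => index 12.
Insert 544: h=11, slot 11 empty => index 11.
Table: [—, —, —, —, 771, 539, 370, —, —, 266, —, 544, 792]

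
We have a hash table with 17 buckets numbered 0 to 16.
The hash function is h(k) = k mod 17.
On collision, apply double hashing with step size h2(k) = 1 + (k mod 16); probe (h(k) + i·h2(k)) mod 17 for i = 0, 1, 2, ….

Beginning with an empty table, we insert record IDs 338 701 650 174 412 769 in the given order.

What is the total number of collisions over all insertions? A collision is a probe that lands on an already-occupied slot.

338 hashes to 15; slot 15 is free → place at 15.
701 hashes to 4; slot 4 is free → place at 4.
650 hashes to 4, h2=11; 4,15 taken → place at 9.
174 hashes to 4, h2=15; 4 taken → place at 2.
412 hashes to 4, h2=13; 4 taken → place at 0.
769 hashes to 4, h2=2; 4 taken → place at 6.
Table: [412, —, 174, —, 701, —, 769, —, —, 650, —, —, —, —, —, 338, —]

5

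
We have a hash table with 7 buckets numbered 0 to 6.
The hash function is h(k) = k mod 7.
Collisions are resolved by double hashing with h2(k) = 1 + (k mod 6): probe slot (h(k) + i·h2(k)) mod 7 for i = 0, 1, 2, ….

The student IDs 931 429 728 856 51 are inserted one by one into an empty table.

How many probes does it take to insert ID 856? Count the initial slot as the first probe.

931 hashes to 0; slot 0 is free => place at 0.
429 hashes to 2; slot 2 is free => place at 2.
728 hashes to 0, h2=3; 0 taken => place at 3.
856 hashes to 2, h2=5; 2,0 taken => place at 5.
51 hashes to 2, h2=4; 2 taken => place at 6.
Table: [931, —, 429, 728, —, 856, 51]

3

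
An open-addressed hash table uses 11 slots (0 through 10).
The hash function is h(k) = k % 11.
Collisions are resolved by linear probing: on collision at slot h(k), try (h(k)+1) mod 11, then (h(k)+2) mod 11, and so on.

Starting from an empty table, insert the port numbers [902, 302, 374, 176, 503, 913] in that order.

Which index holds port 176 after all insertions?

2

Insert 902: h=0, slot 0 empty => index 0.
Insert 302: h=5, slot 5 empty => index 5.
Insert 374: h=0, slot 0 occupied => index 1.
Insert 176: h=0, slots 0,1 occupied => index 2.
Insert 503: h=8, slot 8 empty => index 8.
Insert 913: h=0, slots 0,1,2 occupied => index 3.
Table: [902, 374, 176, 913, _, 302, _, _, 503, _, _]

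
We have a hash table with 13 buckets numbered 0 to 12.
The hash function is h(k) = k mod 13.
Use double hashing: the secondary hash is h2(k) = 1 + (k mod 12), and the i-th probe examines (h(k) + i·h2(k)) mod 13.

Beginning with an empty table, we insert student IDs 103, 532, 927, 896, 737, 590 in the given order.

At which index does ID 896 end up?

103 hashes to 12; slot 12 is free -> place at 12.
532 hashes to 12, h2=5; 12 taken -> place at 4.
927 hashes to 4, h2=4; 4 taken -> place at 8.
896 hashes to 12, h2=9; 12,8,4 taken -> place at 0.
737 hashes to 9; slot 9 is free -> place at 9.
590 hashes to 5; slot 5 is free -> place at 5.
Table: [896, —, —, —, 532, 590, —, —, 927, 737, —, —, 103]

0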